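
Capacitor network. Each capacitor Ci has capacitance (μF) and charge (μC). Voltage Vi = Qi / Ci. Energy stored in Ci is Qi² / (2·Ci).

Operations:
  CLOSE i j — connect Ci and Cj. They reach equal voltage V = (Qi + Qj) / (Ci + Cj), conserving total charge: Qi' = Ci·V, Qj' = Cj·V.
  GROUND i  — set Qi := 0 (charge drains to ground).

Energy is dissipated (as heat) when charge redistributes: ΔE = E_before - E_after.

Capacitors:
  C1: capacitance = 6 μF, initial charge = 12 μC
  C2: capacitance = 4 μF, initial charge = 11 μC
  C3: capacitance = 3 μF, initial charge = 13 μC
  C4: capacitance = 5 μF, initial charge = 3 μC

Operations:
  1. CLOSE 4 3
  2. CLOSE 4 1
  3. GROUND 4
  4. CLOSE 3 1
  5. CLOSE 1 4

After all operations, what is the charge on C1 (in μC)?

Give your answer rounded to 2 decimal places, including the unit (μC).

Answer: 6.55 μC

Derivation:
Initial: C1(6μF, Q=12μC, V=2.00V), C2(4μF, Q=11μC, V=2.75V), C3(3μF, Q=13μC, V=4.33V), C4(5μF, Q=3μC, V=0.60V)
Op 1: CLOSE 4-3: Q_total=16.00, C_total=8.00, V=2.00; Q4=10.00, Q3=6.00; dissipated=13.067
Op 2: CLOSE 4-1: Q_total=22.00, C_total=11.00, V=2.00; Q4=10.00, Q1=12.00; dissipated=0.000
Op 3: GROUND 4: Q4=0; energy lost=10.000
Op 4: CLOSE 3-1: Q_total=18.00, C_total=9.00, V=2.00; Q3=6.00, Q1=12.00; dissipated=0.000
Op 5: CLOSE 1-4: Q_total=12.00, C_total=11.00, V=1.09; Q1=6.55, Q4=5.45; dissipated=5.455
Final charges: Q1=6.55, Q2=11.00, Q3=6.00, Q4=5.45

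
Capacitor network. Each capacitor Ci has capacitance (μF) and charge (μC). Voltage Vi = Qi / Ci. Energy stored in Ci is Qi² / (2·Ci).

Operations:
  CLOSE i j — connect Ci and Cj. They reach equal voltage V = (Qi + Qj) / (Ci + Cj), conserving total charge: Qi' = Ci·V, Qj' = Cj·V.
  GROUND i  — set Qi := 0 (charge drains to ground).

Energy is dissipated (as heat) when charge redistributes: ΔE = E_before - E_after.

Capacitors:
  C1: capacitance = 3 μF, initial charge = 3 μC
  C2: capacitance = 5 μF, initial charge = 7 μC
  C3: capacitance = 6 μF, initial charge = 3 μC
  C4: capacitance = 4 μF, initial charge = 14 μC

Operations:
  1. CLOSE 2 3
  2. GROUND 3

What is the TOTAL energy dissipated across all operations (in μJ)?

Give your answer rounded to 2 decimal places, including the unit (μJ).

Initial: C1(3μF, Q=3μC, V=1.00V), C2(5μF, Q=7μC, V=1.40V), C3(6μF, Q=3μC, V=0.50V), C4(4μF, Q=14μC, V=3.50V)
Op 1: CLOSE 2-3: Q_total=10.00, C_total=11.00, V=0.91; Q2=4.55, Q3=5.45; dissipated=1.105
Op 2: GROUND 3: Q3=0; energy lost=2.479
Total dissipated: 3.584 μJ

Answer: 3.58 μJ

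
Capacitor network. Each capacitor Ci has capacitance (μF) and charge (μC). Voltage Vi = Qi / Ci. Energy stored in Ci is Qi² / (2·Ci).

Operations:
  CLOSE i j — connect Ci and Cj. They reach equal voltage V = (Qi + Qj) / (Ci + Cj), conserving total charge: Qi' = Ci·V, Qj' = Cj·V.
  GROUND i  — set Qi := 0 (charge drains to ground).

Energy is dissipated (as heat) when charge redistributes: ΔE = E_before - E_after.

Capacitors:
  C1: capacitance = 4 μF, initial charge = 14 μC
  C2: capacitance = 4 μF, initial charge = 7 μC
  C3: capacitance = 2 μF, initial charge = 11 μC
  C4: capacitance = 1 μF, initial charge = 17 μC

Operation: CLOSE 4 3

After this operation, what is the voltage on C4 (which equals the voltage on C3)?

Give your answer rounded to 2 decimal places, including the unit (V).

Answer: 9.33 V

Derivation:
Initial: C1(4μF, Q=14μC, V=3.50V), C2(4μF, Q=7μC, V=1.75V), C3(2μF, Q=11μC, V=5.50V), C4(1μF, Q=17μC, V=17.00V)
Op 1: CLOSE 4-3: Q_total=28.00, C_total=3.00, V=9.33; Q4=9.33, Q3=18.67; dissipated=44.083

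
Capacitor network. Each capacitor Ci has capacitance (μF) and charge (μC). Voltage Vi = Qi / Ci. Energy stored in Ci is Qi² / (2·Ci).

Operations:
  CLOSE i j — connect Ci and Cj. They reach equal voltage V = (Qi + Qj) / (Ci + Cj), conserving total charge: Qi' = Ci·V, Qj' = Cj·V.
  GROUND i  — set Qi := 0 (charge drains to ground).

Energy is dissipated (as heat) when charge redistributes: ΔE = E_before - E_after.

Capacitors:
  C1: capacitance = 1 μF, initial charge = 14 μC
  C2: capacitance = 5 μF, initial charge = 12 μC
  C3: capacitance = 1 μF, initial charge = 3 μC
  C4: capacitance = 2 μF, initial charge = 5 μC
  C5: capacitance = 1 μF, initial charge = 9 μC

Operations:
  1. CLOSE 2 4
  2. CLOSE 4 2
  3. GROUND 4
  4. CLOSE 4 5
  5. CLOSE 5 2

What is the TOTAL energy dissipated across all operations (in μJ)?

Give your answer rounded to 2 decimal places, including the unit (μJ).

Initial: C1(1μF, Q=14μC, V=14.00V), C2(5μF, Q=12μC, V=2.40V), C3(1μF, Q=3μC, V=3.00V), C4(2μF, Q=5μC, V=2.50V), C5(1μF, Q=9μC, V=9.00V)
Op 1: CLOSE 2-4: Q_total=17.00, C_total=7.00, V=2.43; Q2=12.14, Q4=4.86; dissipated=0.007
Op 2: CLOSE 4-2: Q_total=17.00, C_total=7.00, V=2.43; Q4=4.86, Q2=12.14; dissipated=0.000
Op 3: GROUND 4: Q4=0; energy lost=5.898
Op 4: CLOSE 4-5: Q_total=9.00, C_total=3.00, V=3.00; Q4=6.00, Q5=3.00; dissipated=27.000
Op 5: CLOSE 5-2: Q_total=15.14, C_total=6.00, V=2.52; Q5=2.52, Q2=12.62; dissipated=0.136
Total dissipated: 33.041 μJ

Answer: 33.04 μJ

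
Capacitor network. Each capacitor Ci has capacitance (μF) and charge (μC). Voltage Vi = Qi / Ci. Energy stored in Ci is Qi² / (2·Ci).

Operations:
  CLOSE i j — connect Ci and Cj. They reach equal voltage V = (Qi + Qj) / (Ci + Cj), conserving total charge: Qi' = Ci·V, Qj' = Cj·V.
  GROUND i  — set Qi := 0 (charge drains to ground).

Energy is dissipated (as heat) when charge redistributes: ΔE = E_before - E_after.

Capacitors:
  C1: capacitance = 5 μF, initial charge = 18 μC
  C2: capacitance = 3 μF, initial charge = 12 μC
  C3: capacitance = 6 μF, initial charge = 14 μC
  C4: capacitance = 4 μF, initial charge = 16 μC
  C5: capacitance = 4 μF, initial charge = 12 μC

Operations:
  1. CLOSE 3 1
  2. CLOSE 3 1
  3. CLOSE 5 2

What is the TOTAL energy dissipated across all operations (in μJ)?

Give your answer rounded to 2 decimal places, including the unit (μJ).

Answer: 3.05 μJ

Derivation:
Initial: C1(5μF, Q=18μC, V=3.60V), C2(3μF, Q=12μC, V=4.00V), C3(6μF, Q=14μC, V=2.33V), C4(4μF, Q=16μC, V=4.00V), C5(4μF, Q=12μC, V=3.00V)
Op 1: CLOSE 3-1: Q_total=32.00, C_total=11.00, V=2.91; Q3=17.45, Q1=14.55; dissipated=2.188
Op 2: CLOSE 3-1: Q_total=32.00, C_total=11.00, V=2.91; Q3=17.45, Q1=14.55; dissipated=0.000
Op 3: CLOSE 5-2: Q_total=24.00, C_total=7.00, V=3.43; Q5=13.71, Q2=10.29; dissipated=0.857
Total dissipated: 3.045 μJ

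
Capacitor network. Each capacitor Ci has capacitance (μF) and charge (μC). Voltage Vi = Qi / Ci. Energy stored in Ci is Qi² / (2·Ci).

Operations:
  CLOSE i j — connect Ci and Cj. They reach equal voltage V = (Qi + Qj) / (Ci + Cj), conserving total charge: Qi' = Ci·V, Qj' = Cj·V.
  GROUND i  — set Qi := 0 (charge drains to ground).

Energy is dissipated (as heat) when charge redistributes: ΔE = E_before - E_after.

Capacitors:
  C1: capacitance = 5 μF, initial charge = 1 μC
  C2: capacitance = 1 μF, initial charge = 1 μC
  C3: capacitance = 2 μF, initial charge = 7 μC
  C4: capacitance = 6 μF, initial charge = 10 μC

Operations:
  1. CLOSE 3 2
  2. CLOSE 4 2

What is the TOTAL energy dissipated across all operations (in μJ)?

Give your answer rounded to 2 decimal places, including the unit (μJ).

Initial: C1(5μF, Q=1μC, V=0.20V), C2(1μF, Q=1μC, V=1.00V), C3(2μF, Q=7μC, V=3.50V), C4(6μF, Q=10μC, V=1.67V)
Op 1: CLOSE 3-2: Q_total=8.00, C_total=3.00, V=2.67; Q3=5.33, Q2=2.67; dissipated=2.083
Op 2: CLOSE 4-2: Q_total=12.67, C_total=7.00, V=1.81; Q4=10.86, Q2=1.81; dissipated=0.429
Total dissipated: 2.512 μJ

Answer: 2.51 μJ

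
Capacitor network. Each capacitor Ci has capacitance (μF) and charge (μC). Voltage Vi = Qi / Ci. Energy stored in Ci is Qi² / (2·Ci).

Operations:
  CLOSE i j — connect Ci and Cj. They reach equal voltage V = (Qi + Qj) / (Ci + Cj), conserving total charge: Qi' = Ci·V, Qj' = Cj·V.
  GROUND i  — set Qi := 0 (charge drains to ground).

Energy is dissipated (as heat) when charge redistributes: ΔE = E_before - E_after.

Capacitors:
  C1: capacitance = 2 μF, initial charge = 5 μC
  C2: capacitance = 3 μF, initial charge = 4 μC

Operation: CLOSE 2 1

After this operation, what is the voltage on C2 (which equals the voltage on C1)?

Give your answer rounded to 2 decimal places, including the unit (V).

Initial: C1(2μF, Q=5μC, V=2.50V), C2(3μF, Q=4μC, V=1.33V)
Op 1: CLOSE 2-1: Q_total=9.00, C_total=5.00, V=1.80; Q2=5.40, Q1=3.60; dissipated=0.817

Answer: 1.80 V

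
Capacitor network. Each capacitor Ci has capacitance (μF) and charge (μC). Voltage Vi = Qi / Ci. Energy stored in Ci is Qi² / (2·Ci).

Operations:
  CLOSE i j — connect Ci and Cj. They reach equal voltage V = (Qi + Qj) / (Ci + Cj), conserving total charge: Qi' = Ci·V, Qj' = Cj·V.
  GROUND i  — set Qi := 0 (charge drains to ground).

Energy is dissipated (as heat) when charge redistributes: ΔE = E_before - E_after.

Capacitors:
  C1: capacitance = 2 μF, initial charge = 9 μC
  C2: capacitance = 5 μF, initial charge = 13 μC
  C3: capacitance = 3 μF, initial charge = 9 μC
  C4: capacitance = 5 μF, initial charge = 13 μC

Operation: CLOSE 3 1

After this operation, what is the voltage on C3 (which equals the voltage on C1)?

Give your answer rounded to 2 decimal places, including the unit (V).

Initial: C1(2μF, Q=9μC, V=4.50V), C2(5μF, Q=13μC, V=2.60V), C3(3μF, Q=9μC, V=3.00V), C4(5μF, Q=13μC, V=2.60V)
Op 1: CLOSE 3-1: Q_total=18.00, C_total=5.00, V=3.60; Q3=10.80, Q1=7.20; dissipated=1.350

Answer: 3.60 V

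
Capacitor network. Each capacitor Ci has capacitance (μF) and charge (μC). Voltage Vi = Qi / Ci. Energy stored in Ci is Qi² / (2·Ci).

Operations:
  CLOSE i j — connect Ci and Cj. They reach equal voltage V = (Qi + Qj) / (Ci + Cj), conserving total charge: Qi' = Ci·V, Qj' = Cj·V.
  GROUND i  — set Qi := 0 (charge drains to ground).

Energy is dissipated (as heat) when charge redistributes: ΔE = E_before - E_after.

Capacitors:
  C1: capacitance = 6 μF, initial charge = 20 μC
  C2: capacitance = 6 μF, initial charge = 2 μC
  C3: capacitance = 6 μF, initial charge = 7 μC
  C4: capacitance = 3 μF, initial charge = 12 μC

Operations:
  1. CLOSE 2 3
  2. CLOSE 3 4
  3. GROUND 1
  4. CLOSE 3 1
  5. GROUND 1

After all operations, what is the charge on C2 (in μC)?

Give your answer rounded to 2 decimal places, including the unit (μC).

Initial: C1(6μF, Q=20μC, V=3.33V), C2(6μF, Q=2μC, V=0.33V), C3(6μF, Q=7μC, V=1.17V), C4(3μF, Q=12μC, V=4.00V)
Op 1: CLOSE 2-3: Q_total=9.00, C_total=12.00, V=0.75; Q2=4.50, Q3=4.50; dissipated=1.042
Op 2: CLOSE 3-4: Q_total=16.50, C_total=9.00, V=1.83; Q3=11.00, Q4=5.50; dissipated=10.562
Op 3: GROUND 1: Q1=0; energy lost=33.333
Op 4: CLOSE 3-1: Q_total=11.00, C_total=12.00, V=0.92; Q3=5.50, Q1=5.50; dissipated=5.042
Op 5: GROUND 1: Q1=0; energy lost=2.521
Final charges: Q1=0.00, Q2=4.50, Q3=5.50, Q4=5.50

Answer: 4.50 μC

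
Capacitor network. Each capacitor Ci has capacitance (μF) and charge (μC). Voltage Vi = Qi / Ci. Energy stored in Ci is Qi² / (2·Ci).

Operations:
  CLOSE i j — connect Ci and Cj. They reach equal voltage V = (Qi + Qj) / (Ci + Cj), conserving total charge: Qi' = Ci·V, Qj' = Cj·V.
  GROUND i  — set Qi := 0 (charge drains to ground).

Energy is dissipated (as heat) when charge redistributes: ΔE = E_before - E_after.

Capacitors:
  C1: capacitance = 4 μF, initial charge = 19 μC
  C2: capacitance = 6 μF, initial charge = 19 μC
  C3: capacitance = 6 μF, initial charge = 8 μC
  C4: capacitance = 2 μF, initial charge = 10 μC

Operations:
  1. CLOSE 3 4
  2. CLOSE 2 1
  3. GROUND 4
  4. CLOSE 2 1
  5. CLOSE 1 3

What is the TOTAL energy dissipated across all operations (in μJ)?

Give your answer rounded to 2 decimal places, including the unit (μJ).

Answer: 21.04 μJ

Derivation:
Initial: C1(4μF, Q=19μC, V=4.75V), C2(6μF, Q=19μC, V=3.17V), C3(6μF, Q=8μC, V=1.33V), C4(2μF, Q=10μC, V=5.00V)
Op 1: CLOSE 3-4: Q_total=18.00, C_total=8.00, V=2.25; Q3=13.50, Q4=4.50; dissipated=10.083
Op 2: CLOSE 2-1: Q_total=38.00, C_total=10.00, V=3.80; Q2=22.80, Q1=15.20; dissipated=3.008
Op 3: GROUND 4: Q4=0; energy lost=5.062
Op 4: CLOSE 2-1: Q_total=38.00, C_total=10.00, V=3.80; Q2=22.80, Q1=15.20; dissipated=0.000
Op 5: CLOSE 1-3: Q_total=28.70, C_total=10.00, V=2.87; Q1=11.48, Q3=17.22; dissipated=2.883
Total dissipated: 21.037 μJ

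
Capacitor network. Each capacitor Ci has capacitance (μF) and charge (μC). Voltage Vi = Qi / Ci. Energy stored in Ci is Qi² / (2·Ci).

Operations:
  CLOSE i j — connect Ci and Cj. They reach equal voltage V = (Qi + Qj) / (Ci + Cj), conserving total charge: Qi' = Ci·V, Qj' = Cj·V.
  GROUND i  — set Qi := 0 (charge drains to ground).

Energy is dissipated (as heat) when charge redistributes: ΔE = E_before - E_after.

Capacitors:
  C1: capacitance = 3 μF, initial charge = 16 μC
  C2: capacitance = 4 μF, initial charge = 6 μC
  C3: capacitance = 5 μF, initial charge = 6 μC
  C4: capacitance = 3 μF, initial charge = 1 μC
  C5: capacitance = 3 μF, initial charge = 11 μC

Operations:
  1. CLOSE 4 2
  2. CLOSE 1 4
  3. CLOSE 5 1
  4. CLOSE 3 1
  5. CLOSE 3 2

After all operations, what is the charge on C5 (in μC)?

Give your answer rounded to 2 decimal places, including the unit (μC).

Initial: C1(3μF, Q=16μC, V=5.33V), C2(4μF, Q=6μC, V=1.50V), C3(5μF, Q=6μC, V=1.20V), C4(3μF, Q=1μC, V=0.33V), C5(3μF, Q=11μC, V=3.67V)
Op 1: CLOSE 4-2: Q_total=7.00, C_total=7.00, V=1.00; Q4=3.00, Q2=4.00; dissipated=1.167
Op 2: CLOSE 1-4: Q_total=19.00, C_total=6.00, V=3.17; Q1=9.50, Q4=9.50; dissipated=14.083
Op 3: CLOSE 5-1: Q_total=20.50, C_total=6.00, V=3.42; Q5=10.25, Q1=10.25; dissipated=0.188
Op 4: CLOSE 3-1: Q_total=16.25, C_total=8.00, V=2.03; Q3=10.16, Q1=6.09; dissipated=4.607
Op 5: CLOSE 3-2: Q_total=14.16, C_total=9.00, V=1.57; Q3=7.86, Q2=6.29; dissipated=1.182
Final charges: Q1=6.09, Q2=6.29, Q3=7.86, Q4=9.50, Q5=10.25

Answer: 10.25 μC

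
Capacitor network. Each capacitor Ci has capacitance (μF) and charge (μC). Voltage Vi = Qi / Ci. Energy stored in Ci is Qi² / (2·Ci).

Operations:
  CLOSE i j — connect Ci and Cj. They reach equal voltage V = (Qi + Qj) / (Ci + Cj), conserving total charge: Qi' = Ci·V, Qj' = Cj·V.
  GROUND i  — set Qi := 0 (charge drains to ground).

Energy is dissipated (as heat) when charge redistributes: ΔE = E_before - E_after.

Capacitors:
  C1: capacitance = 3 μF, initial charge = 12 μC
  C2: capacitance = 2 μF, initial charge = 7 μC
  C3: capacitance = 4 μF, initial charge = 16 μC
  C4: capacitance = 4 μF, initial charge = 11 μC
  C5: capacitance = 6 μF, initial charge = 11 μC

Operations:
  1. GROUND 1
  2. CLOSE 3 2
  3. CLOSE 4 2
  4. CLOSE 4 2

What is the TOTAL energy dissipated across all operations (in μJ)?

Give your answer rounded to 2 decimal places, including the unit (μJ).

Answer: 24.95 μJ

Derivation:
Initial: C1(3μF, Q=12μC, V=4.00V), C2(2μF, Q=7μC, V=3.50V), C3(4μF, Q=16μC, V=4.00V), C4(4μF, Q=11μC, V=2.75V), C5(6μF, Q=11μC, V=1.83V)
Op 1: GROUND 1: Q1=0; energy lost=24.000
Op 2: CLOSE 3-2: Q_total=23.00, C_total=6.00, V=3.83; Q3=15.33, Q2=7.67; dissipated=0.167
Op 3: CLOSE 4-2: Q_total=18.67, C_total=6.00, V=3.11; Q4=12.44, Q2=6.22; dissipated=0.782
Op 4: CLOSE 4-2: Q_total=18.67, C_total=6.00, V=3.11; Q4=12.44, Q2=6.22; dissipated=0.000
Total dissipated: 24.949 μJ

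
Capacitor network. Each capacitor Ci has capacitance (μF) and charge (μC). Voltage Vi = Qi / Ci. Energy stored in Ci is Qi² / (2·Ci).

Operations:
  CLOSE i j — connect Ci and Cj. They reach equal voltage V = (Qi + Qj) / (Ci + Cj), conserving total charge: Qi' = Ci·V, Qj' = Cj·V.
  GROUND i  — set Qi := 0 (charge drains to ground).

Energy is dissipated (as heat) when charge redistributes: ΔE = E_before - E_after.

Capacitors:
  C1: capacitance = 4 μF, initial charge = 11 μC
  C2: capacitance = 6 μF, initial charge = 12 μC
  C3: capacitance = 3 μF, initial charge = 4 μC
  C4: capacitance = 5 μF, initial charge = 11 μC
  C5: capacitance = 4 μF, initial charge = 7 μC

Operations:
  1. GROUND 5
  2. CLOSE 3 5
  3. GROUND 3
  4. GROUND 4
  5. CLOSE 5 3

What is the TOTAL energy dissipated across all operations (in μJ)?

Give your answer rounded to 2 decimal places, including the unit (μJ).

Answer: 20.52 μJ

Derivation:
Initial: C1(4μF, Q=11μC, V=2.75V), C2(6μF, Q=12μC, V=2.00V), C3(3μF, Q=4μC, V=1.33V), C4(5μF, Q=11μC, V=2.20V), C5(4μF, Q=7μC, V=1.75V)
Op 1: GROUND 5: Q5=0; energy lost=6.125
Op 2: CLOSE 3-5: Q_total=4.00, C_total=7.00, V=0.57; Q3=1.71, Q5=2.29; dissipated=1.524
Op 3: GROUND 3: Q3=0; energy lost=0.490
Op 4: GROUND 4: Q4=0; energy lost=12.100
Op 5: CLOSE 5-3: Q_total=2.29, C_total=7.00, V=0.33; Q5=1.31, Q3=0.98; dissipated=0.280
Total dissipated: 20.518 μJ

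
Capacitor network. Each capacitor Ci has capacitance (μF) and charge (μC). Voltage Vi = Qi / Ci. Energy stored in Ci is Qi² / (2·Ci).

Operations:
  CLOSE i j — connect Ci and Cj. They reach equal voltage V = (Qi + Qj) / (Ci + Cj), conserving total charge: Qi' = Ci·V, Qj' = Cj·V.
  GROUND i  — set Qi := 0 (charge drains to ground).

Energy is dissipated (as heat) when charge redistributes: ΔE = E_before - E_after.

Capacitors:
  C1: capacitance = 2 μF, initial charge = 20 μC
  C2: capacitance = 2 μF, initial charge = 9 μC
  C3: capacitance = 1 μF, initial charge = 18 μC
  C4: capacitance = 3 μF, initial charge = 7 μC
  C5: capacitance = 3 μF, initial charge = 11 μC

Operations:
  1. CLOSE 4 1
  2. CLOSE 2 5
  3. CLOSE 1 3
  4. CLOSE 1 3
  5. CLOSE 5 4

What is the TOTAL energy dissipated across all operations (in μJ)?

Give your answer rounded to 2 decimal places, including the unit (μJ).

Initial: C1(2μF, Q=20μC, V=10.00V), C2(2μF, Q=9μC, V=4.50V), C3(1μF, Q=18μC, V=18.00V), C4(3μF, Q=7μC, V=2.33V), C5(3μF, Q=11μC, V=3.67V)
Op 1: CLOSE 4-1: Q_total=27.00, C_total=5.00, V=5.40; Q4=16.20, Q1=10.80; dissipated=35.267
Op 2: CLOSE 2-5: Q_total=20.00, C_total=5.00, V=4.00; Q2=8.00, Q5=12.00; dissipated=0.417
Op 3: CLOSE 1-3: Q_total=28.80, C_total=3.00, V=9.60; Q1=19.20, Q3=9.60; dissipated=52.920
Op 4: CLOSE 1-3: Q_total=28.80, C_total=3.00, V=9.60; Q1=19.20, Q3=9.60; dissipated=0.000
Op 5: CLOSE 5-4: Q_total=28.20, C_total=6.00, V=4.70; Q5=14.10, Q4=14.10; dissipated=1.470
Total dissipated: 90.073 μJ

Answer: 90.07 μJ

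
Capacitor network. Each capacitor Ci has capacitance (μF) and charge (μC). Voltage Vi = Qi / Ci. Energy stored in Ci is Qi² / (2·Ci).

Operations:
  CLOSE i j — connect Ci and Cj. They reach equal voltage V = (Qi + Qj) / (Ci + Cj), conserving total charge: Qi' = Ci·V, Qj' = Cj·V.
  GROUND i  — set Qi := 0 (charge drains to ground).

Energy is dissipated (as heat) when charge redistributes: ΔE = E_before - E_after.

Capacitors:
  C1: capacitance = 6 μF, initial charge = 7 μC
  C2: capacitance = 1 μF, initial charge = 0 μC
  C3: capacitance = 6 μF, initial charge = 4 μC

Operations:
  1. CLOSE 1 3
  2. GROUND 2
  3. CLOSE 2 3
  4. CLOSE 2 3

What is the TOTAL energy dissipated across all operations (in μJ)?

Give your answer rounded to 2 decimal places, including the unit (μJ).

Initial: C1(6μF, Q=7μC, V=1.17V), C2(1μF, Q=0μC, V=0.00V), C3(6μF, Q=4μC, V=0.67V)
Op 1: CLOSE 1-3: Q_total=11.00, C_total=12.00, V=0.92; Q1=5.50, Q3=5.50; dissipated=0.375
Op 2: GROUND 2: Q2=0; energy lost=0.000
Op 3: CLOSE 2-3: Q_total=5.50, C_total=7.00, V=0.79; Q2=0.79, Q3=4.71; dissipated=0.360
Op 4: CLOSE 2-3: Q_total=5.50, C_total=7.00, V=0.79; Q2=0.79, Q3=4.71; dissipated=0.000
Total dissipated: 0.735 μJ

Answer: 0.74 μJ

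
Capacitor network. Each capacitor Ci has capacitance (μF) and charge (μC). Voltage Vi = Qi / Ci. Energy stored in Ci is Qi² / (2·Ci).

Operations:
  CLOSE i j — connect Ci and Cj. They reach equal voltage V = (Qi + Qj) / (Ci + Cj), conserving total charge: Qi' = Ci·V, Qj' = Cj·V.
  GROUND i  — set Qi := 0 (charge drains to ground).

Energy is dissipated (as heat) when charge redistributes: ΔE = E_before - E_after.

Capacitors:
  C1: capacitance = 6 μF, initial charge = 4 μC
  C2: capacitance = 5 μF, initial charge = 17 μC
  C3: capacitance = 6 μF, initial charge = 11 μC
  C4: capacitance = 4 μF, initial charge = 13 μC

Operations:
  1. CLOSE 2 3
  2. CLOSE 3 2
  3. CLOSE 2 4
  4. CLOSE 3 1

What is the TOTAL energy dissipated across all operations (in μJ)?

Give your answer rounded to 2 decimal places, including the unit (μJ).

Initial: C1(6μF, Q=4μC, V=0.67V), C2(5μF, Q=17μC, V=3.40V), C3(6μF, Q=11μC, V=1.83V), C4(4μF, Q=13μC, V=3.25V)
Op 1: CLOSE 2-3: Q_total=28.00, C_total=11.00, V=2.55; Q2=12.73, Q3=15.27; dissipated=3.347
Op 2: CLOSE 3-2: Q_total=28.00, C_total=11.00, V=2.55; Q3=15.27, Q2=12.73; dissipated=0.000
Op 3: CLOSE 2-4: Q_total=25.73, C_total=9.00, V=2.86; Q2=14.29, Q4=11.43; dissipated=0.552
Op 4: CLOSE 3-1: Q_total=19.27, C_total=12.00, V=1.61; Q3=9.64, Q1=9.64; dissipated=5.295
Total dissipated: 9.193 μJ

Answer: 9.19 μJ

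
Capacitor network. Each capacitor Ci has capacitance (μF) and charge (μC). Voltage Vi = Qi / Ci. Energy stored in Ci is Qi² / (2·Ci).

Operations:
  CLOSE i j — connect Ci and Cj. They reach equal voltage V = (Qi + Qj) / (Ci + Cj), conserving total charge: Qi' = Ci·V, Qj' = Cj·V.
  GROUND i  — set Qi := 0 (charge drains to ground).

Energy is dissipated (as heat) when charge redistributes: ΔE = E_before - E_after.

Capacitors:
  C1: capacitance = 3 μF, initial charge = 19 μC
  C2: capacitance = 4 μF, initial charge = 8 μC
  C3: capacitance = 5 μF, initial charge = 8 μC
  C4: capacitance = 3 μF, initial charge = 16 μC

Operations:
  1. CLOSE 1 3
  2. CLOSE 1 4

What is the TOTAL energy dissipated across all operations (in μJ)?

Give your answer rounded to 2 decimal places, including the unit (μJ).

Initial: C1(3μF, Q=19μC, V=6.33V), C2(4μF, Q=8μC, V=2.00V), C3(5μF, Q=8μC, V=1.60V), C4(3μF, Q=16μC, V=5.33V)
Op 1: CLOSE 1-3: Q_total=27.00, C_total=8.00, V=3.38; Q1=10.12, Q3=16.88; dissipated=21.004
Op 2: CLOSE 1-4: Q_total=26.12, C_total=6.00, V=4.35; Q1=13.06, Q4=13.06; dissipated=2.876
Total dissipated: 23.880 μJ

Answer: 23.88 μJ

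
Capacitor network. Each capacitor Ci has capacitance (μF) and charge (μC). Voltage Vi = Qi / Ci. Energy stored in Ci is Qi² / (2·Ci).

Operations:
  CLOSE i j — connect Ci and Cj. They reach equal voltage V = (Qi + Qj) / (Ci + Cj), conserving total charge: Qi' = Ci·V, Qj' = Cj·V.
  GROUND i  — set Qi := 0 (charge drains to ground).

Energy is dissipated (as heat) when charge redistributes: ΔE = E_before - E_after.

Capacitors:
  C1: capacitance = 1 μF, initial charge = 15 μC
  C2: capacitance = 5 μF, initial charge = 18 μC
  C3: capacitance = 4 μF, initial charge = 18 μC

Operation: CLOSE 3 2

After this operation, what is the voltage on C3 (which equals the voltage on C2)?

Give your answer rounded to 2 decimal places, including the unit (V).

Answer: 4.00 V

Derivation:
Initial: C1(1μF, Q=15μC, V=15.00V), C2(5μF, Q=18μC, V=3.60V), C3(4μF, Q=18μC, V=4.50V)
Op 1: CLOSE 3-2: Q_total=36.00, C_total=9.00, V=4.00; Q3=16.00, Q2=20.00; dissipated=0.900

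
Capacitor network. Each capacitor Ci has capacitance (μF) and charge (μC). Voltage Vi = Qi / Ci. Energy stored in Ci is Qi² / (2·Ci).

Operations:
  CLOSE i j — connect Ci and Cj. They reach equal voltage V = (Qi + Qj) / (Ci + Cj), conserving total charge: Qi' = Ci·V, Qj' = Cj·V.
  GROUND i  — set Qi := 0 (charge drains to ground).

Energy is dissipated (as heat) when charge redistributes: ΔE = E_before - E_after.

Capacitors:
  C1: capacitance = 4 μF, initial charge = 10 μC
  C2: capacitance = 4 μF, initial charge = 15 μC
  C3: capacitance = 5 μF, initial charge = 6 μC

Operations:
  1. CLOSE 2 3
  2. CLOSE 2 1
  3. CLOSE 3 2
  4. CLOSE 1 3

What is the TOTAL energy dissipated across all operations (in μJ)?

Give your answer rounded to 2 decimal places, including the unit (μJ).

Answer: 7.26 μJ

Derivation:
Initial: C1(4μF, Q=10μC, V=2.50V), C2(4μF, Q=15μC, V=3.75V), C3(5μF, Q=6μC, V=1.20V)
Op 1: CLOSE 2-3: Q_total=21.00, C_total=9.00, V=2.33; Q2=9.33, Q3=11.67; dissipated=7.225
Op 2: CLOSE 2-1: Q_total=19.33, C_total=8.00, V=2.42; Q2=9.67, Q1=9.67; dissipated=0.028
Op 3: CLOSE 3-2: Q_total=21.33, C_total=9.00, V=2.37; Q3=11.85, Q2=9.48; dissipated=0.008
Op 4: CLOSE 1-3: Q_total=21.52, C_total=9.00, V=2.39; Q1=9.56, Q3=11.95; dissipated=0.002
Total dissipated: 7.263 μJ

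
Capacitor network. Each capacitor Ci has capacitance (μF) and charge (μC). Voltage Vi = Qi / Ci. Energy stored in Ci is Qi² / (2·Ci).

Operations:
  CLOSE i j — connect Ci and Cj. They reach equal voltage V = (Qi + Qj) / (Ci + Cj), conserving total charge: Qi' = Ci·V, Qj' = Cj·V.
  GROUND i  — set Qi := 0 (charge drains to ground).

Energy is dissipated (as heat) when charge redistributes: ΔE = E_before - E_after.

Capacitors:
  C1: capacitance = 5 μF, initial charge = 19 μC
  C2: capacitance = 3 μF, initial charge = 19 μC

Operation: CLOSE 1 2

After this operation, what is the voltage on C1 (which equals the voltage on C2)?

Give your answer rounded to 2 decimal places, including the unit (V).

Answer: 4.75 V

Derivation:
Initial: C1(5μF, Q=19μC, V=3.80V), C2(3μF, Q=19μC, V=6.33V)
Op 1: CLOSE 1-2: Q_total=38.00, C_total=8.00, V=4.75; Q1=23.75, Q2=14.25; dissipated=6.017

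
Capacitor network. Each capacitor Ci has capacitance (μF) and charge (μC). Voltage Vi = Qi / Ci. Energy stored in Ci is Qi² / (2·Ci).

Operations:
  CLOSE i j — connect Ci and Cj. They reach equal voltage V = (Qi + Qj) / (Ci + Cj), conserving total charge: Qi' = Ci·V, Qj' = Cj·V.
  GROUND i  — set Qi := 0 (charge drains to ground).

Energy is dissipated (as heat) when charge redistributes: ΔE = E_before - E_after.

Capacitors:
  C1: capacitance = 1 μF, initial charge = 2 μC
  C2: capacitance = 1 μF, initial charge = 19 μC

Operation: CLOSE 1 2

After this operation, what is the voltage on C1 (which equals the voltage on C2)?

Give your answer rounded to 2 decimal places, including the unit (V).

Initial: C1(1μF, Q=2μC, V=2.00V), C2(1μF, Q=19μC, V=19.00V)
Op 1: CLOSE 1-2: Q_total=21.00, C_total=2.00, V=10.50; Q1=10.50, Q2=10.50; dissipated=72.250

Answer: 10.50 V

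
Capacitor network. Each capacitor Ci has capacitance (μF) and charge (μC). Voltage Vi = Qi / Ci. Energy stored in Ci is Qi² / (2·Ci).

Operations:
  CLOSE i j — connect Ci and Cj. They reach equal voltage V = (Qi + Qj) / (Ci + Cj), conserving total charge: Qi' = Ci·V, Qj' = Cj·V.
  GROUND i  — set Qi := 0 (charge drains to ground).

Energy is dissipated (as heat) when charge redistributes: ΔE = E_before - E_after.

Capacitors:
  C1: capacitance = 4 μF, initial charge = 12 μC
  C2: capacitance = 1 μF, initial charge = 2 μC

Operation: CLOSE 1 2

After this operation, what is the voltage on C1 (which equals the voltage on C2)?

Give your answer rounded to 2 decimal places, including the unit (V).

Answer: 2.80 V

Derivation:
Initial: C1(4μF, Q=12μC, V=3.00V), C2(1μF, Q=2μC, V=2.00V)
Op 1: CLOSE 1-2: Q_total=14.00, C_total=5.00, V=2.80; Q1=11.20, Q2=2.80; dissipated=0.400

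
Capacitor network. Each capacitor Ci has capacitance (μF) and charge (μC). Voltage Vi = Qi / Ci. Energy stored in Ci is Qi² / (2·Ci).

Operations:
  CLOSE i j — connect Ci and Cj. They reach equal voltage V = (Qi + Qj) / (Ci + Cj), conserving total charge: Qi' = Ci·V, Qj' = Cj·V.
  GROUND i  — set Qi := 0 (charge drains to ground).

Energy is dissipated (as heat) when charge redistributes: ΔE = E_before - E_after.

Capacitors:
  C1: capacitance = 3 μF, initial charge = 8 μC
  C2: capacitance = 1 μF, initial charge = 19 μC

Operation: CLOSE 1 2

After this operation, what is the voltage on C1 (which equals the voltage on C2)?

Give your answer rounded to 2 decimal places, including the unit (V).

Answer: 6.75 V

Derivation:
Initial: C1(3μF, Q=8μC, V=2.67V), C2(1μF, Q=19μC, V=19.00V)
Op 1: CLOSE 1-2: Q_total=27.00, C_total=4.00, V=6.75; Q1=20.25, Q2=6.75; dissipated=100.042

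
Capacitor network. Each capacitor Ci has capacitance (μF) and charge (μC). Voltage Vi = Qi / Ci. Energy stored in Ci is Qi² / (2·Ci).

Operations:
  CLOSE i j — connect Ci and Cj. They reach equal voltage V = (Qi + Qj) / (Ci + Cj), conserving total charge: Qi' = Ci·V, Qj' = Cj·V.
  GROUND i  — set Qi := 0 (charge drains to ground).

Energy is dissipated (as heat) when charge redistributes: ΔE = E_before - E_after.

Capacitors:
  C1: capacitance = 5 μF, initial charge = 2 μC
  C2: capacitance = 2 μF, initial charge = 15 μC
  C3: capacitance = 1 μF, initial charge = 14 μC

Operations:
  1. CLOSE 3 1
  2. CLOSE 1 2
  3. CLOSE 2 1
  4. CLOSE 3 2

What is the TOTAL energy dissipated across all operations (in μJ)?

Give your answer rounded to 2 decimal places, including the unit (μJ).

Initial: C1(5μF, Q=2μC, V=0.40V), C2(2μF, Q=15μC, V=7.50V), C3(1μF, Q=14μC, V=14.00V)
Op 1: CLOSE 3-1: Q_total=16.00, C_total=6.00, V=2.67; Q3=2.67, Q1=13.33; dissipated=77.067
Op 2: CLOSE 1-2: Q_total=28.33, C_total=7.00, V=4.05; Q1=20.24, Q2=8.10; dissipated=16.687
Op 3: CLOSE 2-1: Q_total=28.33, C_total=7.00, V=4.05; Q2=8.10, Q1=20.24; dissipated=0.000
Op 4: CLOSE 3-2: Q_total=10.76, C_total=3.00, V=3.59; Q3=3.59, Q2=7.17; dissipated=0.636
Total dissipated: 94.389 μJ

Answer: 94.39 μJ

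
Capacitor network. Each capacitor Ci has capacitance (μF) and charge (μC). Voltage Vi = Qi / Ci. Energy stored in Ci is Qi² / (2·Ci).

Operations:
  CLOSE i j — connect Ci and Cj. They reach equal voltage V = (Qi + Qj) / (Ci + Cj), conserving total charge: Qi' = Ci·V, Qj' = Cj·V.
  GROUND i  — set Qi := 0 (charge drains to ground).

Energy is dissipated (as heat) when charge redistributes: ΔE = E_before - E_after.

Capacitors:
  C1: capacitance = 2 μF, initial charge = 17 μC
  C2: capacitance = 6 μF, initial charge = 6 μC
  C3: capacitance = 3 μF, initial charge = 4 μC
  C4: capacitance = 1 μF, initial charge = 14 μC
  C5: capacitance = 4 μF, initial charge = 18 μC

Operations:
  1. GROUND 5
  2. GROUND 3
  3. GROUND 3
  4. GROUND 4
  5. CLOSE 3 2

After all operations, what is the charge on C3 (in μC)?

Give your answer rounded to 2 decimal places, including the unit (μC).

Answer: 2.00 μC

Derivation:
Initial: C1(2μF, Q=17μC, V=8.50V), C2(6μF, Q=6μC, V=1.00V), C3(3μF, Q=4μC, V=1.33V), C4(1μF, Q=14μC, V=14.00V), C5(4μF, Q=18μC, V=4.50V)
Op 1: GROUND 5: Q5=0; energy lost=40.500
Op 2: GROUND 3: Q3=0; energy lost=2.667
Op 3: GROUND 3: Q3=0; energy lost=0.000
Op 4: GROUND 4: Q4=0; energy lost=98.000
Op 5: CLOSE 3-2: Q_total=6.00, C_total=9.00, V=0.67; Q3=2.00, Q2=4.00; dissipated=1.000
Final charges: Q1=17.00, Q2=4.00, Q3=2.00, Q4=0.00, Q5=0.00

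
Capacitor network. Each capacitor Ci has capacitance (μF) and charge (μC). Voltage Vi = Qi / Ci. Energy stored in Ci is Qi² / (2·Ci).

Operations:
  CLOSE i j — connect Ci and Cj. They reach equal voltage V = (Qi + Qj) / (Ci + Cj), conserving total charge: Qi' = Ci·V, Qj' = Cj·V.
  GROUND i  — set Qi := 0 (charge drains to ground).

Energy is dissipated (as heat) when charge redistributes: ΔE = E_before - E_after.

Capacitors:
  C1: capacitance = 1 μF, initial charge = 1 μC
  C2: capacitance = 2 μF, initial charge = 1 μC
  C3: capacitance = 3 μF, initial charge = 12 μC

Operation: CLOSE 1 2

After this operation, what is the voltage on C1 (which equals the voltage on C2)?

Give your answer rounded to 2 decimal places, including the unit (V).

Answer: 0.67 V

Derivation:
Initial: C1(1μF, Q=1μC, V=1.00V), C2(2μF, Q=1μC, V=0.50V), C3(3μF, Q=12μC, V=4.00V)
Op 1: CLOSE 1-2: Q_total=2.00, C_total=3.00, V=0.67; Q1=0.67, Q2=1.33; dissipated=0.083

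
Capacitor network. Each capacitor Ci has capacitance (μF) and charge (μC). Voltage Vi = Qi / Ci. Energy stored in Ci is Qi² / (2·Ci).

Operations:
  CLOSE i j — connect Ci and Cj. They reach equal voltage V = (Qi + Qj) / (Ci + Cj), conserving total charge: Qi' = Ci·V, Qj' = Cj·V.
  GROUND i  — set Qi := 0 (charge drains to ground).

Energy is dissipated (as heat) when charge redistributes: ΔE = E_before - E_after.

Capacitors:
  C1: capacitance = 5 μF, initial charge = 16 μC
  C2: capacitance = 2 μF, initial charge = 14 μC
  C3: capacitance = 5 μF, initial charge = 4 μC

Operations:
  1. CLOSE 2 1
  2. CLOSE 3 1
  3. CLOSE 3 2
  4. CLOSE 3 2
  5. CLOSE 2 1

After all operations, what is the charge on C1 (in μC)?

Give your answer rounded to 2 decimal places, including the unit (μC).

Initial: C1(5μF, Q=16μC, V=3.20V), C2(2μF, Q=14μC, V=7.00V), C3(5μF, Q=4μC, V=0.80V)
Op 1: CLOSE 2-1: Q_total=30.00, C_total=7.00, V=4.29; Q2=8.57, Q1=21.43; dissipated=10.314
Op 2: CLOSE 3-1: Q_total=25.43, C_total=10.00, V=2.54; Q3=12.71, Q1=12.71; dissipated=15.188
Op 3: CLOSE 3-2: Q_total=21.29, C_total=7.00, V=3.04; Q3=15.20, Q2=6.08; dissipated=2.170
Op 4: CLOSE 3-2: Q_total=21.29, C_total=7.00, V=3.04; Q3=15.20, Q2=6.08; dissipated=0.000
Op 5: CLOSE 2-1: Q_total=18.80, C_total=7.00, V=2.69; Q2=5.37, Q1=13.43; dissipated=0.177
Final charges: Q1=13.43, Q2=5.37, Q3=15.20

Answer: 13.43 μC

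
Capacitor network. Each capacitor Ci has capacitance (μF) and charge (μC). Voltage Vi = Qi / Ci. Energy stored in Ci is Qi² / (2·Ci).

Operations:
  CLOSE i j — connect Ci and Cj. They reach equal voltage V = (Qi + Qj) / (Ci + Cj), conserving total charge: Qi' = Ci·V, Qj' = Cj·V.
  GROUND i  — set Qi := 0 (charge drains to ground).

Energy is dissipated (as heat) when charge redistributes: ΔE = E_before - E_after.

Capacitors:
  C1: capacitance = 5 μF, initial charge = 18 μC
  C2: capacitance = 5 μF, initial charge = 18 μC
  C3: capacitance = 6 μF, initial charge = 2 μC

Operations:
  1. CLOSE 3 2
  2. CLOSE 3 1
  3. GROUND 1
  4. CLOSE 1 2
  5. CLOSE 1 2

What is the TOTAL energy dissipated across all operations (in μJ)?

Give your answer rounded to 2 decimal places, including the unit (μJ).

Initial: C1(5μF, Q=18μC, V=3.60V), C2(5μF, Q=18μC, V=3.60V), C3(6μF, Q=2μC, V=0.33V)
Op 1: CLOSE 3-2: Q_total=20.00, C_total=11.00, V=1.82; Q3=10.91, Q2=9.09; dissipated=14.552
Op 2: CLOSE 3-1: Q_total=28.91, C_total=11.00, V=2.63; Q3=15.77, Q1=13.14; dissipated=4.329
Op 3: GROUND 1: Q1=0; energy lost=17.267
Op 4: CLOSE 1-2: Q_total=9.09, C_total=10.00, V=0.91; Q1=4.55, Q2=4.55; dissipated=4.132
Op 5: CLOSE 1-2: Q_total=9.09, C_total=10.00, V=0.91; Q1=4.55, Q2=4.55; dissipated=0.000
Total dissipated: 40.280 μJ

Answer: 40.28 μJ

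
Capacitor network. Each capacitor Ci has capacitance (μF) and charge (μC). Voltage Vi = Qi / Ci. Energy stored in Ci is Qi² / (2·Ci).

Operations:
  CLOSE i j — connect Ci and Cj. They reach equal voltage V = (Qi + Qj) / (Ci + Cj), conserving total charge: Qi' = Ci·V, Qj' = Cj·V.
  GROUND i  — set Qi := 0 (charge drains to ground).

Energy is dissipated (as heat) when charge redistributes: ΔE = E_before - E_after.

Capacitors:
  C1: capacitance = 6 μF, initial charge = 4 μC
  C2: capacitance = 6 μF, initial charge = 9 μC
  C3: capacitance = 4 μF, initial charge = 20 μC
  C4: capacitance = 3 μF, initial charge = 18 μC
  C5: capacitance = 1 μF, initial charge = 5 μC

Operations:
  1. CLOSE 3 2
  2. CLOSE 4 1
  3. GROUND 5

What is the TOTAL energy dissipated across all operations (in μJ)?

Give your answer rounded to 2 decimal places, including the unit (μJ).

Answer: 55.64 μJ

Derivation:
Initial: C1(6μF, Q=4μC, V=0.67V), C2(6μF, Q=9μC, V=1.50V), C3(4μF, Q=20μC, V=5.00V), C4(3μF, Q=18μC, V=6.00V), C5(1μF, Q=5μC, V=5.00V)
Op 1: CLOSE 3-2: Q_total=29.00, C_total=10.00, V=2.90; Q3=11.60, Q2=17.40; dissipated=14.700
Op 2: CLOSE 4-1: Q_total=22.00, C_total=9.00, V=2.44; Q4=7.33, Q1=14.67; dissipated=28.444
Op 3: GROUND 5: Q5=0; energy lost=12.500
Total dissipated: 55.644 μJ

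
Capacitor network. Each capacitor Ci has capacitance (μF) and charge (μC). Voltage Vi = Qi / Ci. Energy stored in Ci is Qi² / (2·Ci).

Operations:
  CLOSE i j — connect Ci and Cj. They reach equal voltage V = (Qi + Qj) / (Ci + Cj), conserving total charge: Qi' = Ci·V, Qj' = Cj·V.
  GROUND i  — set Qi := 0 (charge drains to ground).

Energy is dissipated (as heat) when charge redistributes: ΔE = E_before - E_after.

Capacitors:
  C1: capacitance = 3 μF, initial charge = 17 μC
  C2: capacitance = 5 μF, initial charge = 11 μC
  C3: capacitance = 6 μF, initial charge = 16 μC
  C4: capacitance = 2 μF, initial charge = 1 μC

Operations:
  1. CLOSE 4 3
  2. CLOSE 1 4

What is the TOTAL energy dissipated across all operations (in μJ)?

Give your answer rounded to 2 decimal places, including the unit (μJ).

Initial: C1(3μF, Q=17μC, V=5.67V), C2(5μF, Q=11μC, V=2.20V), C3(6μF, Q=16μC, V=2.67V), C4(2μF, Q=1μC, V=0.50V)
Op 1: CLOSE 4-3: Q_total=17.00, C_total=8.00, V=2.12; Q4=4.25, Q3=12.75; dissipated=3.521
Op 2: CLOSE 1-4: Q_total=21.25, C_total=5.00, V=4.25; Q1=12.75, Q4=8.50; dissipated=7.526
Total dissipated: 11.047 μJ

Answer: 11.05 μJ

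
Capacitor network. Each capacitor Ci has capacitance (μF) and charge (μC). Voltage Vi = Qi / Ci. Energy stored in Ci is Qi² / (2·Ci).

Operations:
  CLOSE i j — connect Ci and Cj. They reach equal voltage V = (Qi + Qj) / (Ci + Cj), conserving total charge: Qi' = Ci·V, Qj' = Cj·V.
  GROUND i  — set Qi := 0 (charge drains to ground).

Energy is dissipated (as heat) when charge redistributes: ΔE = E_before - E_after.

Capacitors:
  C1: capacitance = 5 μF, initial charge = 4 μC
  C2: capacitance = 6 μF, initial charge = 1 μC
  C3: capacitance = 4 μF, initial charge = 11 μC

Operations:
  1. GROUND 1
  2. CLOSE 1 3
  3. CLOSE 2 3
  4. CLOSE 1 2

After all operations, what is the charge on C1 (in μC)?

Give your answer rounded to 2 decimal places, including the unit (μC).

Initial: C1(5μF, Q=4μC, V=0.80V), C2(6μF, Q=1μC, V=0.17V), C3(4μF, Q=11μC, V=2.75V)
Op 1: GROUND 1: Q1=0; energy lost=1.600
Op 2: CLOSE 1-3: Q_total=11.00, C_total=9.00, V=1.22; Q1=6.11, Q3=4.89; dissipated=8.403
Op 3: CLOSE 2-3: Q_total=5.89, C_total=10.00, V=0.59; Q2=3.53, Q3=2.36; dissipated=1.337
Op 4: CLOSE 1-2: Q_total=9.64, C_total=11.00, V=0.88; Q1=4.38, Q2=5.26; dissipated=0.547
Final charges: Q1=4.38, Q2=5.26, Q3=2.36

Answer: 4.38 μC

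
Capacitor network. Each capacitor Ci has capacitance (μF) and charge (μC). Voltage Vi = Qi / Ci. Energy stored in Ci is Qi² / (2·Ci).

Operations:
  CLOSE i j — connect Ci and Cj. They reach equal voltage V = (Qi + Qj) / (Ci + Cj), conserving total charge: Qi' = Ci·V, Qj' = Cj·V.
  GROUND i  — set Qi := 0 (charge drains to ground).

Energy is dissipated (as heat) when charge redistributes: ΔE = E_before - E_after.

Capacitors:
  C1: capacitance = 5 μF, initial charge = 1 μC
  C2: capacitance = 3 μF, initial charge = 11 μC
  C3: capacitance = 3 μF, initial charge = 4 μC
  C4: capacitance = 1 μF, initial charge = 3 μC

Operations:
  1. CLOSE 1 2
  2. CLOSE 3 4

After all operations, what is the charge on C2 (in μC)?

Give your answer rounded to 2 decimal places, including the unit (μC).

Initial: C1(5μF, Q=1μC, V=0.20V), C2(3μF, Q=11μC, V=3.67V), C3(3μF, Q=4μC, V=1.33V), C4(1μF, Q=3μC, V=3.00V)
Op 1: CLOSE 1-2: Q_total=12.00, C_total=8.00, V=1.50; Q1=7.50, Q2=4.50; dissipated=11.267
Op 2: CLOSE 3-4: Q_total=7.00, C_total=4.00, V=1.75; Q3=5.25, Q4=1.75; dissipated=1.042
Final charges: Q1=7.50, Q2=4.50, Q3=5.25, Q4=1.75

Answer: 4.50 μC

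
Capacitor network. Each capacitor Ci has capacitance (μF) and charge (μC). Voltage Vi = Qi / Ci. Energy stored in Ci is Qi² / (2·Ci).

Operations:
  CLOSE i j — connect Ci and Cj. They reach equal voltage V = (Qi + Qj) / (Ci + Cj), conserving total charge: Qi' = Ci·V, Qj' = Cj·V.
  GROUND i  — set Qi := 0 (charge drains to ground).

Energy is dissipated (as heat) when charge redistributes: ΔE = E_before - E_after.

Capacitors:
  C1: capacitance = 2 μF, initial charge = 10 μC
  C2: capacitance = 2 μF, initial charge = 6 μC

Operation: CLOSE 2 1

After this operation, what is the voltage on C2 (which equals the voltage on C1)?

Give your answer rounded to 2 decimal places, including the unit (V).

Answer: 4.00 V

Derivation:
Initial: C1(2μF, Q=10μC, V=5.00V), C2(2μF, Q=6μC, V=3.00V)
Op 1: CLOSE 2-1: Q_total=16.00, C_total=4.00, V=4.00; Q2=8.00, Q1=8.00; dissipated=2.000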